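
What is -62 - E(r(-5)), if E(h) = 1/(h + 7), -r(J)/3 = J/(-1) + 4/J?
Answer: -1731/28 ≈ -61.821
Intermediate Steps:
r(J) = -12/J + 3*J (r(J) = -3*(J/(-1) + 4/J) = -3*(J*(-1) + 4/J) = -3*(-J + 4/J) = -12/J + 3*J)
E(h) = 1/(7 + h)
-62 - E(r(-5)) = -62 - 1/(7 + (-12/(-5) + 3*(-5))) = -62 - 1/(7 + (-12*(-1/5) - 15)) = -62 - 1/(7 + (12/5 - 15)) = -62 - 1/(7 - 63/5) = -62 - 1/(-28/5) = -62 - 1*(-5/28) = -62 + 5/28 = -1731/28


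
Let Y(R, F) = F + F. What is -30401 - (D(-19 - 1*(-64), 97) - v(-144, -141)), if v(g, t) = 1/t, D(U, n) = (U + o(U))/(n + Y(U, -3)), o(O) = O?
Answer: -390088012/12831 ≈ -30402.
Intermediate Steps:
Y(R, F) = 2*F
D(U, n) = 2*U/(-6 + n) (D(U, n) = (U + U)/(n + 2*(-3)) = (2*U)/(n - 6) = (2*U)/(-6 + n) = 2*U/(-6 + n))
-30401 - (D(-19 - 1*(-64), 97) - v(-144, -141)) = -30401 - (2*(-19 - 1*(-64))/(-6 + 97) - 1/(-141)) = -30401 - (2*(-19 + 64)/91 - 1*(-1/141)) = -30401 - (2*45*(1/91) + 1/141) = -30401 - (90/91 + 1/141) = -30401 - 1*12781/12831 = -30401 - 12781/12831 = -390088012/12831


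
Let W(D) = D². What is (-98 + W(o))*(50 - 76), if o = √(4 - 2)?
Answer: 2496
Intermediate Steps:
o = √2 ≈ 1.4142
(-98 + W(o))*(50 - 76) = (-98 + (√2)²)*(50 - 76) = (-98 + 2)*(-26) = -96*(-26) = 2496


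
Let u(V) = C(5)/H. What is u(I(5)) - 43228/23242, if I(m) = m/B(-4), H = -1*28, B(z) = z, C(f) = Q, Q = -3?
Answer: -570329/325388 ≈ -1.7528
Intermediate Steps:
C(f) = -3
H = -28
I(m) = -m/4 (I(m) = m/(-4) = m*(-1/4) = -m/4)
u(V) = 3/28 (u(V) = -3/(-28) = -3*(-1/28) = 3/28)
u(I(5)) - 43228/23242 = 3/28 - 43228/23242 = 3/28 - 43228*1/23242 = 3/28 - 21614/11621 = -570329/325388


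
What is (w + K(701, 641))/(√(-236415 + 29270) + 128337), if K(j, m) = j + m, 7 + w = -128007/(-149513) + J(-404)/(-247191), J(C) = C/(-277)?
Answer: 41788200261540782027/4014683535321714747947 - 976839109412113*I*√207145/12044050605965144243841 ≈ 0.010409 - 3.6914e-5*I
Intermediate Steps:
J(C) = -C/277 (J(C) = C*(-1/277) = -C/277)
w = -8985322660420/1462491461613 (w = -7 + (-128007/(-149513) - 1/277*(-404)/(-247191)) = -7 + (-128007*(-1/149513) + (404/277)*(-1/247191)) = -7 + (128007/149513 - 404/68471907) = -7 + 1252117570871/1462491461613 = -8985322660420/1462491461613 ≈ -6.1438)
(w + K(701, 641))/(√(-236415 + 29270) + 128337) = (-8985322660420/1462491461613 + (701 + 641))/(√(-236415 + 29270) + 128337) = (-8985322660420/1462491461613 + 1342)/(√(-207145) + 128337) = 1953678218824226/(1462491461613*(I*√207145 + 128337)) = 1953678218824226/(1462491461613*(128337 + I*√207145))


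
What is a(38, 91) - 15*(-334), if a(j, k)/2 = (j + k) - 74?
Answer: 5120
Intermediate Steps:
a(j, k) = -148 + 2*j + 2*k (a(j, k) = 2*((j + k) - 74) = 2*(-74 + j + k) = -148 + 2*j + 2*k)
a(38, 91) - 15*(-334) = (-148 + 2*38 + 2*91) - 15*(-334) = (-148 + 76 + 182) + 5010 = 110 + 5010 = 5120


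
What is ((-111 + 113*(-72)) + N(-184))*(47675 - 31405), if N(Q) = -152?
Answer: -136651730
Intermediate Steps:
((-111 + 113*(-72)) + N(-184))*(47675 - 31405) = ((-111 + 113*(-72)) - 152)*(47675 - 31405) = ((-111 - 8136) - 152)*16270 = (-8247 - 152)*16270 = -8399*16270 = -136651730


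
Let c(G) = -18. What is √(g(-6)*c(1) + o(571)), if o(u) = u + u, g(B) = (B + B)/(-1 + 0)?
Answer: √926 ≈ 30.430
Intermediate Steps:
g(B) = -2*B (g(B) = (2*B)/(-1) = (2*B)*(-1) = -2*B)
o(u) = 2*u
√(g(-6)*c(1) + o(571)) = √(-2*(-6)*(-18) + 2*571) = √(12*(-18) + 1142) = √(-216 + 1142) = √926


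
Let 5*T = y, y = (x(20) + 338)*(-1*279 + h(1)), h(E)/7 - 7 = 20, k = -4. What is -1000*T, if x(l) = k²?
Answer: 6372000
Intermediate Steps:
h(E) = 189 (h(E) = 49 + 7*20 = 49 + 140 = 189)
x(l) = 16 (x(l) = (-4)² = 16)
y = -31860 (y = (16 + 338)*(-1*279 + 189) = 354*(-279 + 189) = 354*(-90) = -31860)
T = -6372 (T = (⅕)*(-31860) = -6372)
-1000*T = -1000*(-6372) = 6372000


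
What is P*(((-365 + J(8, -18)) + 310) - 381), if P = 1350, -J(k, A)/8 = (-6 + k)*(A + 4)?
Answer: -286200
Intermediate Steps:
J(k, A) = -8*(-6 + k)*(4 + A) (J(k, A) = -8*(-6 + k)*(A + 4) = -8*(-6 + k)*(4 + A))
P*(((-365 + J(8, -18)) + 310) - 381) = 1350*(((-365 + (192 - 32*8 + 48*(-18) - 8*(-18)*8)) + 310) - 381) = 1350*(((-365 + (192 - 256 - 864 + 1152)) + 310) - 381) = 1350*(((-365 + 224) + 310) - 381) = 1350*((-141 + 310) - 381) = 1350*(169 - 381) = 1350*(-212) = -286200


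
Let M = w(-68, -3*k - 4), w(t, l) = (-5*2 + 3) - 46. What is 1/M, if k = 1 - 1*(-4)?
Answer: -1/53 ≈ -0.018868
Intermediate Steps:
k = 5 (k = 1 + 4 = 5)
w(t, l) = -53 (w(t, l) = (-10 + 3) - 46 = -7 - 46 = -53)
M = -53
1/M = 1/(-53) = -1/53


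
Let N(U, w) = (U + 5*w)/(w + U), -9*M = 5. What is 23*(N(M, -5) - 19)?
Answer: -1656/5 ≈ -331.20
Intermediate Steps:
M = -5/9 (M = -⅑*5 = -5/9 ≈ -0.55556)
N(U, w) = (U + 5*w)/(U + w)
23*(N(M, -5) - 19) = 23*((-5/9 + 5*(-5))/(-5/9 - 5) - 19) = 23*((-5/9 - 25)/(-50/9) - 19) = 23*(-9/50*(-230/9) - 19) = 23*(23/5 - 19) = 23*(-72/5) = -1656/5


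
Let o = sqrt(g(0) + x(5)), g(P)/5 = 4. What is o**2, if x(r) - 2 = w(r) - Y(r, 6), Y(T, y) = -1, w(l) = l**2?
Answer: 48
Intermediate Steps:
g(P) = 20 (g(P) = 5*4 = 20)
x(r) = 3 + r**2 (x(r) = 2 + (r**2 - 1*(-1)) = 2 + (r**2 + 1) = 2 + (1 + r**2) = 3 + r**2)
o = 4*sqrt(3) (o = sqrt(20 + (3 + 5**2)) = sqrt(20 + (3 + 25)) = sqrt(20 + 28) = sqrt(48) = 4*sqrt(3) ≈ 6.9282)
o**2 = (4*sqrt(3))**2 = 48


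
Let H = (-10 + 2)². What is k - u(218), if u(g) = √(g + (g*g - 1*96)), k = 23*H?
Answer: 1472 - 3*√5294 ≈ 1253.7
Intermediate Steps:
H = 64 (H = (-8)² = 64)
k = 1472 (k = 23*64 = 1472)
u(g) = √(-96 + g + g²) (u(g) = √(g + (g² - 96)) = √(g + (-96 + g²)) = √(-96 + g + g²))
k - u(218) = 1472 - √(-96 + 218 + 218²) = 1472 - √(-96 + 218 + 47524) = 1472 - √47646 = 1472 - 3*√5294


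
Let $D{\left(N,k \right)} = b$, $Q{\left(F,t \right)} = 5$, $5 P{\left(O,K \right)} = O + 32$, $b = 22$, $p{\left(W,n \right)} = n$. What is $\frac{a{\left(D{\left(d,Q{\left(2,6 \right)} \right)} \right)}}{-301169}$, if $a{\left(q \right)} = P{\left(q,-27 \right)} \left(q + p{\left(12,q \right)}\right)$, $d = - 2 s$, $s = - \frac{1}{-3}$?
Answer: $- \frac{216}{136895} \approx -0.0015779$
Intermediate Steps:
$s = \frac{1}{3}$ ($s = \left(-1\right) \left(- \frac{1}{3}\right) = \frac{1}{3} \approx 0.33333$)
$P{\left(O,K \right)} = \frac{32}{5} + \frac{O}{5}$ ($P{\left(O,K \right)} = \frac{O + 32}{5} = \frac{32 + O}{5} = \frac{32}{5} + \frac{O}{5}$)
$d = - \frac{2}{3}$ ($d = \left(-2\right) \frac{1}{3} = - \frac{2}{3} \approx -0.66667$)
$D{\left(N,k \right)} = 22$
$a{\left(q \right)} = 2 q \left(\frac{32}{5} + \frac{q}{5}\right)$ ($a{\left(q \right)} = \left(\frac{32}{5} + \frac{q}{5}\right) \left(q + q\right) = \left(\frac{32}{5} + \frac{q}{5}\right) 2 q = 2 q \left(\frac{32}{5} + \frac{q}{5}\right)$)
$\frac{a{\left(D{\left(d,Q{\left(2,6 \right)} \right)} \right)}}{-301169} = \frac{\frac{2}{5} \cdot 22 \left(32 + 22\right)}{-301169} = \frac{2}{5} \cdot 22 \cdot 54 \left(- \frac{1}{301169}\right) = \frac{2376}{5} \left(- \frac{1}{301169}\right) = - \frac{216}{136895}$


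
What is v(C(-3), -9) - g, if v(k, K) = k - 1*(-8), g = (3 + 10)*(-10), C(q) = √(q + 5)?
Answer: 138 + √2 ≈ 139.41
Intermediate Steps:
C(q) = √(5 + q)
g = -130 (g = 13*(-10) = -130)
v(k, K) = 8 + k (v(k, K) = k + 8 = 8 + k)
v(C(-3), -9) - g = (8 + √(5 - 3)) - 1*(-130) = (8 + √2) + 130 = 138 + √2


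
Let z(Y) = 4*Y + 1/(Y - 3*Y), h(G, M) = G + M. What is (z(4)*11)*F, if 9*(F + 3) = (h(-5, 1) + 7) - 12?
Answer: -1397/2 ≈ -698.50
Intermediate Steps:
z(Y) = 4*Y - 1/(2*Y) (z(Y) = 4*Y + 1/(-2*Y) = 4*Y - 1/(2*Y))
F = -4 (F = -3 + (((-5 + 1) + 7) - 12)/9 = -3 + ((-4 + 7) - 12)/9 = -3 + (3 - 12)/9 = -3 + (⅑)*(-9) = -3 - 1 = -4)
(z(4)*11)*F = ((4*4 - ½/4)*11)*(-4) = ((16 - ½*¼)*11)*(-4) = ((16 - ⅛)*11)*(-4) = ((127/8)*11)*(-4) = (1397/8)*(-4) = -1397/2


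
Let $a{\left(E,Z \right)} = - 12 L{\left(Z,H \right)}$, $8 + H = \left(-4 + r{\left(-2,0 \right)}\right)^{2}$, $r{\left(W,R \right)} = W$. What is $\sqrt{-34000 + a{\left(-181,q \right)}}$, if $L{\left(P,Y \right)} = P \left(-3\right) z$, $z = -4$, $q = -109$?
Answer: $8 i \sqrt{286} \approx 135.29 i$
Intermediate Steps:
$H = 28$ ($H = -8 + \left(-4 - 2\right)^{2} = -8 + \left(-6\right)^{2} = -8 + 36 = 28$)
$L{\left(P,Y \right)} = 12 P$ ($L{\left(P,Y \right)} = P \left(-3\right) \left(-4\right) = - 3 P \left(-4\right) = 12 P$)
$a{\left(E,Z \right)} = - 144 Z$ ($a{\left(E,Z \right)} = - 12 \cdot 12 Z = - 144 Z$)
$\sqrt{-34000 + a{\left(-181,q \right)}} = \sqrt{-34000 - -15696} = \sqrt{-34000 + 15696} = \sqrt{-18304} = 8 i \sqrt{286}$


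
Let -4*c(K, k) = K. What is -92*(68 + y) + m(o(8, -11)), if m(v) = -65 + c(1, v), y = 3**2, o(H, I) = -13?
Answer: -28597/4 ≈ -7149.3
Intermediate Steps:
c(K, k) = -K/4
y = 9
m(v) = -261/4 (m(v) = -65 - 1/4*1 = -65 - 1/4 = -261/4)
-92*(68 + y) + m(o(8, -11)) = -92*(68 + 9) - 261/4 = -92*77 - 261/4 = -7084 - 261/4 = -28597/4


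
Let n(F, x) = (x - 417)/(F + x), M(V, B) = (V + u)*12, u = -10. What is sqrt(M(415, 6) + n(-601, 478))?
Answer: sqrt(73519437)/123 ≈ 69.710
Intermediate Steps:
M(V, B) = -120 + 12*V (M(V, B) = (V - 10)*12 = (-10 + V)*12 = -120 + 12*V)
n(F, x) = (-417 + x)/(F + x)
sqrt(M(415, 6) + n(-601, 478)) = sqrt((-120 + 12*415) + (-417 + 478)/(-601 + 478)) = sqrt((-120 + 4980) + 61/(-123)) = sqrt(4860 - 1/123*61) = sqrt(4860 - 61/123) = sqrt(597719/123) = sqrt(73519437)/123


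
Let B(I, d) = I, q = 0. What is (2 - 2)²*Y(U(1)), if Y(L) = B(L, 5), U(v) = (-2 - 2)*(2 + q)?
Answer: 0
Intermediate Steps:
U(v) = -8 (U(v) = (-2 - 2)*(2 + 0) = -4*2 = -8)
Y(L) = L
(2 - 2)²*Y(U(1)) = (2 - 2)²*(-8) = 0²*(-8) = 0*(-8) = 0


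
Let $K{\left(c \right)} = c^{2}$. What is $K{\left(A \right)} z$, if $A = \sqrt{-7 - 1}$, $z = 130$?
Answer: $-1040$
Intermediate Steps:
$A = 2 i \sqrt{2}$ ($A = \sqrt{-8} = 2 i \sqrt{2} \approx 2.8284 i$)
$K{\left(A \right)} z = \left(2 i \sqrt{2}\right)^{2} \cdot 130 = \left(-8\right) 130 = -1040$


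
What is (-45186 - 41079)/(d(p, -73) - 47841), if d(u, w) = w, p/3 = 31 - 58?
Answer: 86265/47914 ≈ 1.8004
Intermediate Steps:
p = -81 (p = 3*(31 - 58) = 3*(-27) = -81)
(-45186 - 41079)/(d(p, -73) - 47841) = (-45186 - 41079)/(-73 - 47841) = -86265/(-47914) = -86265*(-1/47914) = 86265/47914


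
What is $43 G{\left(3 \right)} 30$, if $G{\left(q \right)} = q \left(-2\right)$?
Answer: $-7740$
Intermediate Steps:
$G{\left(q \right)} = - 2 q$
$43 G{\left(3 \right)} 30 = 43 \left(\left(-2\right) 3\right) 30 = 43 \left(-6\right) 30 = \left(-258\right) 30 = -7740$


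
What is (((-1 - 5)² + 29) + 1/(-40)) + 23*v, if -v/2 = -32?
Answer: 61479/40 ≈ 1537.0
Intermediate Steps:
v = 64 (v = -2*(-32) = 64)
(((-1 - 5)² + 29) + 1/(-40)) + 23*v = (((-1 - 5)² + 29) + 1/(-40)) + 23*64 = (((-6)² + 29) - 1/40) + 1472 = ((36 + 29) - 1/40) + 1472 = (65 - 1/40) + 1472 = 2599/40 + 1472 = 61479/40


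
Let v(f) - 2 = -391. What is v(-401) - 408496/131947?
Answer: -51735879/131947 ≈ -392.10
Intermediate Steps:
v(f) = -389 (v(f) = 2 - 391 = -389)
v(-401) - 408496/131947 = -389 - 408496/131947 = -51735879/131947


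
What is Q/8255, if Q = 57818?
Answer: 57818/8255 ≈ 7.0040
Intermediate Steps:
Q/8255 = 57818/8255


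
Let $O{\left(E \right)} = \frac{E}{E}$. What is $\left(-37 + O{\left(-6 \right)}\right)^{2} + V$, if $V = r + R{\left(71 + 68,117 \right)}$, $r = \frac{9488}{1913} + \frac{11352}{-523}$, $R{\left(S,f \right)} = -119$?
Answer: $\frac{1160833171}{1000499} \approx 1160.3$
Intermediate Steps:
$O{\left(E \right)} = 1$
$r = - \frac{16754152}{1000499}$ ($r = 9488 \cdot \frac{1}{1913} + 11352 \left(- \frac{1}{523}\right) = \frac{9488}{1913} - \frac{11352}{523} = - \frac{16754152}{1000499} \approx -16.746$)
$V = - \frac{135813533}{1000499}$ ($V = - \frac{16754152}{1000499} - 119 = - \frac{135813533}{1000499} \approx -135.75$)
$\left(-37 + O{\left(-6 \right)}\right)^{2} + V = \left(-37 + 1\right)^{2} - \frac{135813533}{1000499} = \left(-36\right)^{2} - \frac{135813533}{1000499} = 1296 - \frac{135813533}{1000499} = \frac{1160833171}{1000499}$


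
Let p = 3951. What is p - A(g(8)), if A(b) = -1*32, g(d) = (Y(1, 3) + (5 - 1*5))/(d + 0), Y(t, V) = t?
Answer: 3983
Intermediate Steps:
g(d) = 1/d (g(d) = (1 + (5 - 1*5))/(d + 0) = (1 + (5 - 5))/d = (1 + 0)/d = 1/d)
A(b) = -32
p - A(g(8)) = 3951 - 1*(-32) = 3951 + 32 = 3983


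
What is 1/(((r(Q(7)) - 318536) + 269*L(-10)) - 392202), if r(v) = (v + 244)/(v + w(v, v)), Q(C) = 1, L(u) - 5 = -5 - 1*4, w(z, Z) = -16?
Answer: -3/2135491 ≈ -1.4048e-6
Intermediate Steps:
L(u) = -4 (L(u) = 5 + (-5 - 1*4) = 5 + (-5 - 4) = 5 - 9 = -4)
r(v) = (244 + v)/(-16 + v) (r(v) = (v + 244)/(v - 16) = (244 + v)/(-16 + v))
1/(((r(Q(7)) - 318536) + 269*L(-10)) - 392202) = 1/((((244 + 1)/(-16 + 1) - 318536) + 269*(-4)) - 392202) = 1/(((245/(-15) - 318536) - 1076) - 392202) = 1/(((-1/15*245 - 318536) - 1076) - 392202) = 1/(((-49/3 - 318536) - 1076) - 392202) = 1/((-955657/3 - 1076) - 392202) = 1/(-958885/3 - 392202) = 1/(-2135491/3) = -3/2135491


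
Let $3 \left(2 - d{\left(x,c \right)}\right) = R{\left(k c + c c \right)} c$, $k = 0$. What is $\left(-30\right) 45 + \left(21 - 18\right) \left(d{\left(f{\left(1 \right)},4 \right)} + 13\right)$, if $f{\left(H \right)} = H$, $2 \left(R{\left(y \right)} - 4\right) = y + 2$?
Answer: $-1357$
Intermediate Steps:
$R{\left(y \right)} = 5 + \frac{y}{2}$ ($R{\left(y \right)} = 4 + \frac{y + 2}{2} = 4 + \frac{2 + y}{2} = 4 + \left(1 + \frac{y}{2}\right) = 5 + \frac{y}{2}$)
$d{\left(x,c \right)} = 2 - \frac{c \left(5 + \frac{c^{2}}{2}\right)}{3}$ ($d{\left(x,c \right)} = 2 - \frac{\left(5 + \frac{0 c + c c}{2}\right) c}{3} = 2 - \frac{\left(5 + \frac{0 + c^{2}}{2}\right) c}{3} = 2 - \frac{\left(5 + \frac{c^{2}}{2}\right) c}{3} = 2 - \frac{c \left(5 + \frac{c^{2}}{2}\right)}{3}$)
$\left(-30\right) 45 + \left(21 - 18\right) \left(d{\left(f{\left(1 \right)},4 \right)} + 13\right) = \left(-30\right) 45 + \left(21 - 18\right) \left(\left(2 - \frac{2 \left(10 + 4^{2}\right)}{3}\right) + 13\right) = -1350 + 3 \left(\left(2 - \frac{2 \left(10 + 16\right)}{3}\right) + 13\right) = -1350 + 3 \left(\left(2 - \frac{2}{3} \cdot 26\right) + 13\right) = -1350 + 3 \left(\left(2 - \frac{52}{3}\right) + 13\right) = -1350 + 3 \left(- \frac{46}{3} + 13\right) = -1350 + 3 \left(- \frac{7}{3}\right) = -1350 - 7 = -1357$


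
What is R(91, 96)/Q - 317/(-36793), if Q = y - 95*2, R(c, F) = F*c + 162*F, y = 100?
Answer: -148933309/551895 ≈ -269.86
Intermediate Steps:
R(c, F) = 162*F + F*c
Q = -90 (Q = 100 - 95*2 = 100 - 190 = -90)
R(91, 96)/Q - 317/(-36793) = (96*(162 + 91))/(-90) - 317/(-36793) = (96*253)*(-1/90) - 317*(-1/36793) = 24288*(-1/90) + 317/36793 = -4048/15 + 317/36793 = -148933309/551895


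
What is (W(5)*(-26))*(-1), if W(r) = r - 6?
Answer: -26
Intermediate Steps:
W(r) = -6 + r
(W(5)*(-26))*(-1) = ((-6 + 5)*(-26))*(-1) = -1*(-26)*(-1) = 26*(-1) = -26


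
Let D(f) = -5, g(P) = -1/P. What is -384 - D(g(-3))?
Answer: -379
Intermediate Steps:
-384 - D(g(-3)) = -384 - 1*(-5) = -384 + 5 = -379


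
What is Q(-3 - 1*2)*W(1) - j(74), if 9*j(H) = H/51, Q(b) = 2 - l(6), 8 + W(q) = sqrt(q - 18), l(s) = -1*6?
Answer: -29450/459 + 8*I*sqrt(17) ≈ -64.161 + 32.985*I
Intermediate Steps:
l(s) = -6
W(q) = -8 + sqrt(-18 + q) (W(q) = -8 + sqrt(q - 18) = -8 + sqrt(-18 + q))
Q(b) = 8 (Q(b) = 2 - 1*(-6) = 2 + 6 = 8)
j(H) = H/459 (j(H) = (H/51)/9 = H/459)
Q(-3 - 1*2)*W(1) - j(74) = 8*(-8 + sqrt(-18 + 1)) - 74/459 = 8*(-8 + sqrt(-17)) - 1*74/459 = 8*(-8 + I*sqrt(17)) - 74/459 = (-64 + 8*I*sqrt(17)) - 74/459 = -29450/459 + 8*I*sqrt(17)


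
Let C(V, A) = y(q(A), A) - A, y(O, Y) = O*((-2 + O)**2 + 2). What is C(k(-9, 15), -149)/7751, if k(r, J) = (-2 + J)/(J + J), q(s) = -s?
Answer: 3220188/7751 ≈ 415.45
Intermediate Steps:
y(O, Y) = O*(2 + (-2 + O)**2)
k(r, J) = (-2 + J)/(2*J) (k(r, J) = (-2 + J)/((2*J)) = (-2 + J)*(1/(2*J)) = (-2 + J)/(2*J))
C(V, A) = -A - A*(2 + (-2 - A)**2) (C(V, A) = (-A)*(2 + (-2 - A)**2) - A = -A*(2 + (-2 - A)**2) - A = -A - A*(2 + (-2 - A)**2))
C(k(-9, 15), -149)/7751 = -149*(-3 - (2 - 149)**2)/7751 = -149*(-3 - 1*(-147)**2)*(1/7751) = -149*(-3 - 1*21609)*(1/7751) = -149*(-3 - 21609)*(1/7751) = -149*(-21612)*(1/7751) = 3220188*(1/7751) = 3220188/7751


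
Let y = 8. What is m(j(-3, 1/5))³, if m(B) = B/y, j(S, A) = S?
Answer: -27/512 ≈ -0.052734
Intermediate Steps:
m(B) = B/8
m(j(-3, 1/5))³ = ((⅛)*(-3))³ = (-3/8)³ = -27/512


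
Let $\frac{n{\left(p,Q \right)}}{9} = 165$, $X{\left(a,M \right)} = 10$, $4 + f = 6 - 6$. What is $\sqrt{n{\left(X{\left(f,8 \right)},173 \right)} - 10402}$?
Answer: $i \sqrt{8917} \approx 94.43 i$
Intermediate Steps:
$f = -4$ ($f = -4 + \left(6 - 6\right) = -4 + 0 = -4$)
$n{\left(p,Q \right)} = 1485$ ($n{\left(p,Q \right)} = 9 \cdot 165 = 1485$)
$\sqrt{n{\left(X{\left(f,8 \right)},173 \right)} - 10402} = \sqrt{1485 - 10402} = \sqrt{-8917} = i \sqrt{8917}$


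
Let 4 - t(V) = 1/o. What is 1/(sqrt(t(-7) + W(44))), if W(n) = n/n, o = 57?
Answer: sqrt(4047)/142 ≈ 0.44800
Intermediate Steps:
W(n) = 1
t(V) = 227/57 (t(V) = 4 - 1/57 = 227/57)
1/(sqrt(t(-7) + W(44))) = 1/(sqrt(227/57 + 1)) = 1/(sqrt(284/57)) = 1/(2*sqrt(4047)/57) = sqrt(4047)/142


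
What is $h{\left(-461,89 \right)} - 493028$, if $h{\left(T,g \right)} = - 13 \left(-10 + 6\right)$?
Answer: $-492976$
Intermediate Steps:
$h{\left(T,g \right)} = 52$ ($h{\left(T,g \right)} = \left(-13\right) \left(-4\right) = 52$)
$h{\left(-461,89 \right)} - 493028 = 52 - 493028 = -492976$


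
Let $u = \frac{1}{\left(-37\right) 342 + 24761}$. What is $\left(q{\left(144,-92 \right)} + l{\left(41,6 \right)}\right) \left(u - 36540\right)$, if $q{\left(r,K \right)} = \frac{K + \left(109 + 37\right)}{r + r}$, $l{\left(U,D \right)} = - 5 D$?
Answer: $\frac{211019924583}{193712} \approx 1.0893 \cdot 10^{6}$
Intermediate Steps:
$q{\left(r,K \right)} = \frac{146 + K}{2 r}$ ($q{\left(r,K \right)} = \frac{K + 146}{2 r} = \left(146 + K\right) \frac{1}{2 r} = \frac{146 + K}{2 r}$)
$u = \frac{1}{12107}$ ($u = \frac{1}{-12654 + 24761} = \frac{1}{12107} \approx 8.2597 \cdot 10^{-5}$)
$\left(q{\left(144,-92 \right)} + l{\left(41,6 \right)}\right) \left(u - 36540\right) = \left(\frac{146 - 92}{2 \cdot 144} - 30\right) \left(\frac{1}{12107} - 36540\right) = \left(\frac{1}{2} \cdot \frac{1}{144} \cdot 54 - 30\right) \left(- \frac{442389779}{12107}\right) = \left(\frac{3}{16} - 30\right) \left(- \frac{442389779}{12107}\right) = \left(- \frac{477}{16}\right) \left(- \frac{442389779}{12107}\right) = \frac{211019924583}{193712}$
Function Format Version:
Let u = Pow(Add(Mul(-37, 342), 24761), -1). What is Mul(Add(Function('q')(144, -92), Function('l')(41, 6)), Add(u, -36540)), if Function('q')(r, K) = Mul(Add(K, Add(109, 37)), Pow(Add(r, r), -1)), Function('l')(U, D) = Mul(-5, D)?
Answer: Rational(211019924583, 193712) ≈ 1.0893e+6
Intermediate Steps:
Function('q')(r, K) = Mul(Rational(1, 2), Pow(r, -1), Add(146, K)) (Function('q')(r, K) = Mul(Add(K, 146), Pow(Mul(2, r), -1)) = Mul(Add(146, K), Mul(Rational(1, 2), Pow(r, -1))) = Mul(Rational(1, 2), Pow(r, -1), Add(146, K)))
u = Rational(1, 12107) (u = Pow(Add(-12654, 24761), -1) = Pow(12107, -1) = Rational(1, 12107) ≈ 8.2597e-5)
Mul(Add(Function('q')(144, -92), Function('l')(41, 6)), Add(u, -36540)) = Mul(Add(Mul(Rational(1, 2), Pow(144, -1), Add(146, -92)), Mul(-5, 6)), Add(Rational(1, 12107), -36540)) = Mul(Add(Mul(Rational(1, 2), Rational(1, 144), 54), -30), Rational(-442389779, 12107)) = Mul(Add(Rational(3, 16), -30), Rational(-442389779, 12107)) = Mul(Rational(-477, 16), Rational(-442389779, 12107)) = Rational(211019924583, 193712)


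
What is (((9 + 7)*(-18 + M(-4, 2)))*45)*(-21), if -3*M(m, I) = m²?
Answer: 352800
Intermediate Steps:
M(m, I) = -m²/3
(((9 + 7)*(-18 + M(-4, 2)))*45)*(-21) = (((9 + 7)*(-18 - ⅓*(-4)²))*45)*(-21) = ((16*(-18 - ⅓*16))*45)*(-21) = ((16*(-18 - 16/3))*45)*(-21) = ((16*(-70/3))*45)*(-21) = -1120/3*45*(-21) = -16800*(-21) = 352800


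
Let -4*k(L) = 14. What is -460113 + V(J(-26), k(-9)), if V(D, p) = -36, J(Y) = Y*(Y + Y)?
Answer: -460149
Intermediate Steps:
J(Y) = 2*Y**2 (J(Y) = Y*(2*Y) = 2*Y**2)
k(L) = -7/2 (k(L) = -1/4*14 = -7/2)
-460113 + V(J(-26), k(-9)) = -460113 - 36 = -460149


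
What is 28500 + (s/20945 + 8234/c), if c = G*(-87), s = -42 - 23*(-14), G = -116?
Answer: 602441807689/21137694 ≈ 28501.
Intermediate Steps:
s = 280 (s = -42 + 322 = 280)
c = 10092 (c = -116*(-87) = 10092)
28500 + (s/20945 + 8234/c) = 28500 + (280/20945 + 8234/10092) = 28500 + (280*(1/20945) + 8234*(1/10092)) = 28500 + (56/4189 + 4117/5046) = 28500 + 17528689/21137694 = 602441807689/21137694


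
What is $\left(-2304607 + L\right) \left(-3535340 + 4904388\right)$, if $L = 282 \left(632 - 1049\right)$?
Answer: $-3316109434648$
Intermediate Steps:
$L = -117594$ ($L = 282 \left(-417\right) = -117594$)
$\left(-2304607 + L\right) \left(-3535340 + 4904388\right) = \left(-2304607 - 117594\right) \left(-3535340 + 4904388\right) = \left(-2422201\right) 1369048 = -3316109434648$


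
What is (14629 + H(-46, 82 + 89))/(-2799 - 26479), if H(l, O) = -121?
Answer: -7254/14639 ≈ -0.49553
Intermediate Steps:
(14629 + H(-46, 82 + 89))/(-2799 - 26479) = (14629 - 121)/(-2799 - 26479) = 14508/(-29278) = 14508*(-1/29278) = -7254/14639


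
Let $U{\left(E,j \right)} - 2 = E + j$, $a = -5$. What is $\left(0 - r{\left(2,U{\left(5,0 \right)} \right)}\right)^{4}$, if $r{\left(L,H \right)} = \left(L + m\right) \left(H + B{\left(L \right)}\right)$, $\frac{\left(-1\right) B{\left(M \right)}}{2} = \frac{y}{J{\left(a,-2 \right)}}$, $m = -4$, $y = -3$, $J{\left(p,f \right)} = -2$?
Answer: $4096$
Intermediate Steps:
$U{\left(E,j \right)} = 2 + E + j$ ($U{\left(E,j \right)} = 2 + \left(E + j\right) = 2 + E + j$)
$B{\left(M \right)} = -3$ ($B{\left(M \right)} = - 2 \left(- \frac{3}{-2}\right) = - 2 \left(\left(-3\right) \left(- \frac{1}{2}\right)\right) = \left(-2\right) \frac{3}{2} = -3$)
$r{\left(L,H \right)} = \left(-4 + L\right) \left(-3 + H\right)$ ($r{\left(L,H \right)} = \left(L - 4\right) \left(H - 3\right) = \left(-4 + L\right) \left(-3 + H\right)$)
$\left(0 - r{\left(2,U{\left(5,0 \right)} \right)}\right)^{4} = \left(0 - \left(12 - 4 \left(2 + 5 + 0\right) - 6 + \left(2 + 5 + 0\right) 2\right)\right)^{4} = \left(0 - \left(12 - 28 - 6 + 7 \cdot 2\right)\right)^{4} = \left(0 - \left(12 - 28 - 6 + 14\right)\right)^{4} = \left(0 - -8\right)^{4} = \left(0 + 8\right)^{4} = 8^{4} = 4096$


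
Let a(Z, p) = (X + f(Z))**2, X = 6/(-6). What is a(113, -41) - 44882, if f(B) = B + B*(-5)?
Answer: 160327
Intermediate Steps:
f(B) = -4*B (f(B) = B - 5*B = -4*B)
X = -1 (X = 6*(-1/6) = -1)
a(Z, p) = (-1 - 4*Z)**2
a(113, -41) - 44882 = (1 + 4*113)**2 - 44882 = (1 + 452)**2 - 44882 = 453**2 - 44882 = 205209 - 44882 = 160327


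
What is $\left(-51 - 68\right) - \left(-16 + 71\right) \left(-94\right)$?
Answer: $5051$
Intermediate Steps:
$\left(-51 - 68\right) - \left(-16 + 71\right) \left(-94\right) = \left(-51 - 68\right) - 55 \left(-94\right) = -119 - -5170 = -119 + 5170 = 5051$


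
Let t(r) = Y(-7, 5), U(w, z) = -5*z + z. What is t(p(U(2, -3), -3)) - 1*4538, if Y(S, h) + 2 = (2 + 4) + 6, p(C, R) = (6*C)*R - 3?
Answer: -4528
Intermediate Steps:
U(w, z) = -4*z
p(C, R) = -3 + 6*C*R (p(C, R) = 6*C*R - 3 = -3 + 6*C*R)
Y(S, h) = 10 (Y(S, h) = -2 + ((2 + 4) + 6) = -2 + (6 + 6) = -2 + 12 = 10)
t(r) = 10
t(p(U(2, -3), -3)) - 1*4538 = 10 - 1*4538 = 10 - 4538 = -4528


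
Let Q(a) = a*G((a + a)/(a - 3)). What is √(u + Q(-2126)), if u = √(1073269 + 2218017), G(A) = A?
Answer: √(-19245632008 + 4532641*√3291286)/2129 ≈ 49.313*I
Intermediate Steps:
u = √3291286 ≈ 1814.2
Q(a) = 2*a²/(-3 + a) (Q(a) = a*((a + a)/(a - 3)) = a*((2*a)/(-3 + a)) = a*(2*a/(-3 + a)) = 2*a²/(-3 + a))
√(u + Q(-2126)) = √(√3291286 + 2*(-2126)²/(-3 - 2126)) = √(√3291286 + 2*4519876/(-2129)) = √(√3291286 + 2*4519876*(-1/2129)) = √(√3291286 - 9039752/2129) = √(-9039752/2129 + √3291286)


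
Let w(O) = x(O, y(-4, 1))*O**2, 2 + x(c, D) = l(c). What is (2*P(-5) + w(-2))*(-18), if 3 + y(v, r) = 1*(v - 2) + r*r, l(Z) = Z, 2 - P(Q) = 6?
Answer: 432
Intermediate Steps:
P(Q) = -4 (P(Q) = 2 - 1*6 = 2 - 6 = -4)
y(v, r) = -5 + v + r**2 (y(v, r) = -3 + (1*(v - 2) + r*r) = -3 + (1*(-2 + v) + r**2) = -3 + ((-2 + v) + r**2) = -3 + (-2 + v + r**2) = -5 + v + r**2)
x(c, D) = -2 + c
w(O) = O**2*(-2 + O) (w(O) = (-2 + O)*O**2 = O**2*(-2 + O))
(2*P(-5) + w(-2))*(-18) = (2*(-4) + (-2)**2*(-2 - 2))*(-18) = (-8 + 4*(-4))*(-18) = (-8 - 16)*(-18) = -24*(-18) = 432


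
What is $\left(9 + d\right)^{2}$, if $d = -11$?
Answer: $4$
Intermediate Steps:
$\left(9 + d\right)^{2} = \left(9 - 11\right)^{2} = \left(-2\right)^{2} = 4$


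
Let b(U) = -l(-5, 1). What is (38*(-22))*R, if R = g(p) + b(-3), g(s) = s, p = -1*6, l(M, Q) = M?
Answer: 836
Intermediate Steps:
p = -6
b(U) = 5 (b(U) = -1*(-5) = 5)
R = -1 (R = -6 + 5 = -1)
(38*(-22))*R = (38*(-22))*(-1) = -836*(-1) = 836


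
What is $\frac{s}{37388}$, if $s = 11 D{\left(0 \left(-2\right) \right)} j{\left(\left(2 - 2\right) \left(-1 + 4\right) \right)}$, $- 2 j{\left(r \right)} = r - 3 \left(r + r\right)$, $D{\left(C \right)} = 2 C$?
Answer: $0$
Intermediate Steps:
$j{\left(r \right)} = \frac{5 r}{2}$ ($j{\left(r \right)} = - \frac{r - 3 \left(r + r\right)}{2} = - \frac{r - 3 \cdot 2 r}{2} = - \frac{r - 6 r}{2} = - \frac{\left(-5\right) r}{2} = \frac{5 r}{2}$)
$s = 0$ ($s = 11 \cdot 2 \cdot 0 \left(-2\right) \frac{5 \left(2 - 2\right) \left(-1 + 4\right)}{2} = 11 \cdot 2 \cdot 0 \frac{5 \cdot 0 \cdot 3}{2} = 11 \cdot 0 \cdot \frac{5}{2} \cdot 0 = 0 \cdot 0 = 0$)
$\frac{s}{37388} = \frac{0}{37388} = 0 \cdot \frac{1}{37388} = 0$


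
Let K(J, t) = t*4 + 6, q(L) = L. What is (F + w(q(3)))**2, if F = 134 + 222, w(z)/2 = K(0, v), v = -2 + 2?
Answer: 135424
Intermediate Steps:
v = 0
K(J, t) = 6 + 4*t (K(J, t) = 4*t + 6 = 6 + 4*t)
w(z) = 12 (w(z) = 2*(6 + 4*0) = 2*(6 + 0) = 2*6 = 12)
F = 356
(F + w(q(3)))**2 = (356 + 12)**2 = 368**2 = 135424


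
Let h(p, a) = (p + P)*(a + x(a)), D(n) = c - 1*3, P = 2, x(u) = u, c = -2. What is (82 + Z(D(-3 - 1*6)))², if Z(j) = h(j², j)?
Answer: 35344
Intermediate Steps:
D(n) = -5 (D(n) = -2 - 1*3 = -2 - 3 = -5)
h(p, a) = 2*a*(2 + p) (h(p, a) = (p + 2)*(a + a) = (2 + p)*(2*a) = 2*a*(2 + p))
Z(j) = 2*j*(2 + j²)
(82 + Z(D(-3 - 1*6)))² = (82 + 2*(-5)*(2 + (-5)²))² = (82 + 2*(-5)*(2 + 25))² = (82 + 2*(-5)*27)² = (82 - 270)² = (-188)² = 35344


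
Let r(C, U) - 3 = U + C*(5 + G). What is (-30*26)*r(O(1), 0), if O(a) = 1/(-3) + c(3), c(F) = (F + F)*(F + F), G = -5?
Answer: -2340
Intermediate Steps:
c(F) = 4*F² (c(F) = (2*F)*(2*F) = 4*F²)
O(a) = 107/3 (O(a) = 1/(-3) + 4*3² = -⅓ + 4*9 = -⅓ + 36 = 107/3)
r(C, U) = 3 + U (r(C, U) = 3 + (U + C*(5 - 5)) = 3 + (U + C*0) = 3 + (U + 0) = 3 + U)
(-30*26)*r(O(1), 0) = (-30*26)*(3 + 0) = -780*3 = -2340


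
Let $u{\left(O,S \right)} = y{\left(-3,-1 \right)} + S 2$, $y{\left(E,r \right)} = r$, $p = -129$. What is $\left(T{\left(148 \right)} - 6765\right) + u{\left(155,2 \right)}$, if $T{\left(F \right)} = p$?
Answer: $-6891$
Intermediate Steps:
$T{\left(F \right)} = -129$
$u{\left(O,S \right)} = -1 + 2 S$ ($u{\left(O,S \right)} = -1 + S 2 = -1 + 2 S$)
$\left(T{\left(148 \right)} - 6765\right) + u{\left(155,2 \right)} = \left(-129 - 6765\right) + \left(-1 + 2 \cdot 2\right) = -6894 + \left(-1 + 4\right) = -6894 + 3 = -6891$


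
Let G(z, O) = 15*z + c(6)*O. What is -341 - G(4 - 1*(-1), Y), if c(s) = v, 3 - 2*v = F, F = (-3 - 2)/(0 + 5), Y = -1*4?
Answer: -408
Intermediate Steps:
Y = -4
F = -1 (F = -5/5 = -5*⅕ = -1)
v = 2 (v = 3/2 - ½*(-1) = 3/2 + ½ = 2)
c(s) = 2
G(z, O) = 2*O + 15*z (G(z, O) = 15*z + 2*O = 2*O + 15*z)
-341 - G(4 - 1*(-1), Y) = -341 - (2*(-4) + 15*(4 - 1*(-1))) = -341 - (-8 + 15*(4 + 1)) = -341 - (-8 + 15*5) = -341 - (-8 + 75) = -341 - 1*67 = -341 - 67 = -408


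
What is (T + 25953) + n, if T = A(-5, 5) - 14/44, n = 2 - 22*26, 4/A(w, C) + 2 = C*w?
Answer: 15077225/594 ≈ 25383.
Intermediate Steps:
A(w, C) = 4/(-2 + C*w)
n = -570 (n = 2 - 572 = -570)
T = -277/594 (T = 4/(-2 + 5*(-5)) - 14/44 = 4/(-2 - 25) - 14*1/44 = 4/(-27) - 7/22 = 4*(-1/27) - 7/22 = -4/27 - 7/22 = -277/594 ≈ -0.46633)
(T + 25953) + n = (-277/594 + 25953) - 570 = 15415805/594 - 570 = 15077225/594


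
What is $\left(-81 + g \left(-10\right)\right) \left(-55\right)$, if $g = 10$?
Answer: $9955$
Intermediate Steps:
$\left(-81 + g \left(-10\right)\right) \left(-55\right) = \left(-81 + 10 \left(-10\right)\right) \left(-55\right) = \left(-81 - 100\right) \left(-55\right) = \left(-181\right) \left(-55\right) = 9955$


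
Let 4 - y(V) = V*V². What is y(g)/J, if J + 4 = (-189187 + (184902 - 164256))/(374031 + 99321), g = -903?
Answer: -348535861207512/2061949 ≈ -1.6903e+8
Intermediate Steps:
y(V) = 4 - V³ (y(V) = 4 - V*V² = 4 - V³)
J = -2061949/473352 (J = -4 + (-189187 + (184902 - 164256))/(374031 + 99321) = -4 + (-189187 + 20646)/473352 = -4 - 168541*1/473352 = -4 - 168541/473352 = -2061949/473352 ≈ -4.3561)
y(g)/J = (4 - 1*(-903)³)/(-2061949/473352) = (4 - 1*(-736314327))*(-473352/2061949) = (4 + 736314327)*(-473352/2061949) = 736314331*(-473352/2061949) = -348535861207512/2061949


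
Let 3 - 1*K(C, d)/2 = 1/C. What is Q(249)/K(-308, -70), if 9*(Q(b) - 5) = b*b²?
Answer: 264166364/925 ≈ 2.8559e+5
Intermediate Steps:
Q(b) = 5 + b³/9 (Q(b) = 5 + (b*b²)/9 = 5 + b³/9)
K(C, d) = 6 - 2/C
Q(249)/K(-308, -70) = (5 + (⅑)*249³)/(6 - 2/(-308)) = (5 + (⅑)*15438249)/(6 - 2*(-1/308)) = (5 + 1715361)/(6 + 1/154) = 1715366/(925/154) = 1715366*(154/925) = 264166364/925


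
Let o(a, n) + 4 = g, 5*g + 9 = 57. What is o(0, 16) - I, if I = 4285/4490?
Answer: 20859/4490 ≈ 4.6457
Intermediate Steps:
g = 48/5 (g = -9/5 + (1/5)*57 = -9/5 + 57/5 = 48/5 ≈ 9.6000)
o(a, n) = 28/5 (o(a, n) = -4 + 48/5 = 28/5)
I = 857/898 (I = 4285*(1/4490) = 857/898 ≈ 0.95434)
o(0, 16) - I = 28/5 - 1*857/898 = 28/5 - 857/898 = 20859/4490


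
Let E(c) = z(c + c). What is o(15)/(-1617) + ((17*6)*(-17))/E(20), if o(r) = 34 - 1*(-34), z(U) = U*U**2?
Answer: -3577939/51744000 ≈ -0.069147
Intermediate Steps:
z(U) = U**3
E(c) = 8*c**3 (E(c) = (c + c)**3 = (2*c)**3 = 8*c**3)
o(r) = 68 (o(r) = 34 + 34 = 68)
o(15)/(-1617) + ((17*6)*(-17))/E(20) = 68/(-1617) + ((17*6)*(-17))/((8*20**3)) = 68*(-1/1617) + (102*(-17))/((8*8000)) = -68/1617 - 1734/64000 = -68/1617 - 1734*1/64000 = -68/1617 - 867/32000 = -3577939/51744000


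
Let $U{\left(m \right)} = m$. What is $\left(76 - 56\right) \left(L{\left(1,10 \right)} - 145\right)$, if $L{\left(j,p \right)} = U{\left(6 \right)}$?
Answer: $-2780$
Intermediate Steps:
$L{\left(j,p \right)} = 6$
$\left(76 - 56\right) \left(L{\left(1,10 \right)} - 145\right) = \left(76 - 56\right) \left(6 - 145\right) = 20 \left(-139\right) = -2780$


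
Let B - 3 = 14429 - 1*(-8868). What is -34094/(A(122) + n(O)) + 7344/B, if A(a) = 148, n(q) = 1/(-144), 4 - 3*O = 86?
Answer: -28558920204/124136575 ≈ -230.06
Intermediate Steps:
O = -82/3 (O = 4/3 - ⅓*86 = 4/3 - 86/3 = -82/3 ≈ -27.333)
n(q) = -1/144
B = 23300 (B = 3 + (14429 - 1*(-8868)) = 3 + (14429 + 8868) = 3 + 23297 = 23300)
-34094/(A(122) + n(O)) + 7344/B = -34094/(148 - 1/144) + 7344/23300 = -34094/21311/144 + 7344*(1/23300) = -34094*144/21311 + 1836/5825 = -4909536/21311 + 1836/5825 = -28558920204/124136575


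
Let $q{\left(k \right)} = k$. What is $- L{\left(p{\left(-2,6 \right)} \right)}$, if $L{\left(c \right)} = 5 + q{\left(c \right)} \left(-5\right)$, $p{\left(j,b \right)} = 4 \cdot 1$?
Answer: $15$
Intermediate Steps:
$p{\left(j,b \right)} = 4$
$L{\left(c \right)} = 5 - 5 c$ ($L{\left(c \right)} = 5 + c \left(-5\right) = 5 - 5 c$)
$- L{\left(p{\left(-2,6 \right)} \right)} = - (5 - 20) = \left(-1\right) \left(-15\right) = 15$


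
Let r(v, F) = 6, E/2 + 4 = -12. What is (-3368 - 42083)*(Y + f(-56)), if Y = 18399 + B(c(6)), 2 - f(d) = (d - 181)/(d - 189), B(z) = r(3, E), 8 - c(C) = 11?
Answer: -29280040654/35 ≈ -8.3657e+8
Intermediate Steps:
E = -32 (E = -8 + 2*(-12) = -8 - 24 = -32)
c(C) = -3 (c(C) = 8 - 1*11 = 8 - 11 = -3)
B(z) = 6
f(d) = 2 - (-181 + d)/(-189 + d) (f(d) = 2 - (d - 181)/(d - 189) = 2 - (-181 + d)/(-189 + d))
Y = 18405 (Y = 18399 + 6 = 18405)
(-3368 - 42083)*(Y + f(-56)) = (-3368 - 42083)*(18405 + (-197 - 56)/(-189 - 56)) = -45451*(18405 - 253/(-245)) = -45451*(18405 - 1/245*(-253)) = -45451*(18405 + 253/245) = -45451*4509478/245 = -29280040654/35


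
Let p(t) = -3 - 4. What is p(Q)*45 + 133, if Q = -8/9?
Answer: -182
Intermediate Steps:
Q = -8/9 (Q = -8*⅑ = -8/9 ≈ -0.88889)
p(t) = -7
p(Q)*45 + 133 = -7*45 + 133 = -315 + 133 = -182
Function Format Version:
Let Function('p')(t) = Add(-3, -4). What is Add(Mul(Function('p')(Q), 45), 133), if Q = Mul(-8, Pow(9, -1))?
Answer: -182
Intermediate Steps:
Q = Rational(-8, 9) (Q = Mul(-8, Rational(1, 9)) = Rational(-8, 9) ≈ -0.88889)
Function('p')(t) = -7
Add(Mul(Function('p')(Q), 45), 133) = Add(Mul(-7, 45), 133) = Add(-315, 133) = -182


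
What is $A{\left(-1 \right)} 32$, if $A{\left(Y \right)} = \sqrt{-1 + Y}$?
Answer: $32 i \sqrt{2} \approx 45.255 i$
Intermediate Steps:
$A{\left(-1 \right)} 32 = \sqrt{-1 - 1} \cdot 32 = \sqrt{-2} \cdot 32 = i \sqrt{2} \cdot 32 = 32 i \sqrt{2}$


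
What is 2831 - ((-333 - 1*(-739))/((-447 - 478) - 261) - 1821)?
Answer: 2758839/593 ≈ 4652.3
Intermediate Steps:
2831 - ((-333 - 1*(-739))/((-447 - 478) - 261) - 1821) = 2831 - ((-333 + 739)/(-925 - 261) - 1821) = 2831 - (406/(-1186) - 1821) = 2831 - (406*(-1/1186) - 1821) = 2831 - (-203/593 - 1821) = 2831 - 1*(-1080056/593) = 2831 + 1080056/593 = 2758839/593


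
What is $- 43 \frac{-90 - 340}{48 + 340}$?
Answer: $\frac{9245}{194} \approx 47.655$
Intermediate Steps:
$- 43 \frac{-90 - 340}{48 + 340} = - 43 \left(- \frac{430}{388}\right) = - 43 \left(\left(-430\right) \frac{1}{388}\right) = \left(-43\right) \left(- \frac{215}{194}\right) = \frac{9245}{194}$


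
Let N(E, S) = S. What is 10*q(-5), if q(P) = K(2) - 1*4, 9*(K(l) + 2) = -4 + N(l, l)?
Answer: -560/9 ≈ -62.222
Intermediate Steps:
K(l) = -22/9 + l/9 (K(l) = -2 + (-4 + l)/9 = -2 + (-4/9 + l/9) = -22/9 + l/9)
q(P) = -56/9 (q(P) = (-22/9 + (⅑)*2) - 1*4 = (-22/9 + 2/9) - 4 = -20/9 - 4 = -56/9)
10*q(-5) = 10*(-56/9) = -560/9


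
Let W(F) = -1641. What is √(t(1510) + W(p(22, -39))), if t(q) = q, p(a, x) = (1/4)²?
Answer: I*√131 ≈ 11.446*I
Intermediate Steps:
p(a, x) = 1/16 (p(a, x) = (¼)² = 1/16)
√(t(1510) + W(p(22, -39))) = √(1510 - 1641) = √(-131) = I*√131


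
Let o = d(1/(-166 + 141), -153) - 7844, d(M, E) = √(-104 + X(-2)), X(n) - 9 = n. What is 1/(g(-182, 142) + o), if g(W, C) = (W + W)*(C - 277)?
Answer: -I/(√97 - 41296*I) ≈ 2.4215e-5 - 5.7752e-9*I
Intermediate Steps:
X(n) = 9 + n
g(W, C) = 2*W*(-277 + C) (g(W, C) = (2*W)*(-277 + C) = 2*W*(-277 + C))
d(M, E) = I*√97 (d(M, E) = √(-104 + (9 - 2)) = √(-104 + 7) = √(-97) = I*√97)
o = -7844 + I*√97 (o = I*√97 - 7844 = -7844 + I*√97 ≈ -7844.0 + 9.8489*I)
1/(g(-182, 142) + o) = 1/(2*(-182)*(-277 + 142) + (-7844 + I*√97)) = 1/(2*(-182)*(-135) + (-7844 + I*√97)) = 1/(49140 + (-7844 + I*√97)) = 1/(41296 + I*√97)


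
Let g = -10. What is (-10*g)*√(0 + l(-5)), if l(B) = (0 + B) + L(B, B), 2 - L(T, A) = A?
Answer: 100*√2 ≈ 141.42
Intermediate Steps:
L(T, A) = 2 - A
l(B) = 2 (l(B) = (0 + B) + (2 - B) = B + (2 - B) = 2)
(-10*g)*√(0 + l(-5)) = (-10*(-10))*√(0 + 2) = 100*√2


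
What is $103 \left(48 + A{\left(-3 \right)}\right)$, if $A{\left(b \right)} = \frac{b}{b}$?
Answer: $5047$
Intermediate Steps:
$A{\left(b \right)} = 1$
$103 \left(48 + A{\left(-3 \right)}\right) = 103 \left(48 + 1\right) = 103 \cdot 49 = 5047$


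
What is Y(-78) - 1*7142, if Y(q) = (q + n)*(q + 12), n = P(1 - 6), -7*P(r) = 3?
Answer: -13760/7 ≈ -1965.7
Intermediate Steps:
P(r) = -3/7 (P(r) = -1/7*3 = -3/7)
n = -3/7 ≈ -0.42857
Y(q) = (12 + q)*(-3/7 + q) (Y(q) = (q - 3/7)*(q + 12) = (-3/7 + q)*(12 + q) = (12 + q)*(-3/7 + q))
Y(-78) - 1*7142 = (-36/7 + (-78)**2 + (81/7)*(-78)) - 1*7142 = (-36/7 + 6084 - 6318/7) - 7142 = 36234/7 - 7142 = -13760/7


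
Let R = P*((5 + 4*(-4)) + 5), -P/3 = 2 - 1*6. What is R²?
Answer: 5184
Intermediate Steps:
P = 12 (P = -3*(2 - 1*6) = -3*(2 - 6) = -3*(-4) = 12)
R = -72 (R = 12*((5 + 4*(-4)) + 5) = 12*((5 - 16) + 5) = 12*(-11 + 5) = 12*(-6) = -72)
R² = (-72)² = 5184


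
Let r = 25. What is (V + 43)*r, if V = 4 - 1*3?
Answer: 1100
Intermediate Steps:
V = 1 (V = 4 - 3 = 1)
(V + 43)*r = (1 + 43)*25 = 44*25 = 1100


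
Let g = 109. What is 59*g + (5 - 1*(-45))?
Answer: 6481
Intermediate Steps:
59*g + (5 - 1*(-45)) = 59*109 + (5 - 1*(-45)) = 6431 + (5 + 45) = 6431 + 50 = 6481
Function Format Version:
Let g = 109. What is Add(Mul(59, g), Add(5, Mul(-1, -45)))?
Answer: 6481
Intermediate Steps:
Add(Mul(59, g), Add(5, Mul(-1, -45))) = Add(Mul(59, 109), Add(5, Mul(-1, -45))) = Add(6431, Add(5, 45)) = Add(6431, 50) = 6481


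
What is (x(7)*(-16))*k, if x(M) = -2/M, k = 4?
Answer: 128/7 ≈ 18.286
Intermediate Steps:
(x(7)*(-16))*k = (-2/7*(-16))*4 = (-2*1/7*(-16))*4 = -2/7*(-16)*4 = (32/7)*4 = 128/7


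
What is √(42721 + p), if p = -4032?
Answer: √38689 ≈ 196.70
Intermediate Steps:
√(42721 + p) = √(42721 - 4032) = √38689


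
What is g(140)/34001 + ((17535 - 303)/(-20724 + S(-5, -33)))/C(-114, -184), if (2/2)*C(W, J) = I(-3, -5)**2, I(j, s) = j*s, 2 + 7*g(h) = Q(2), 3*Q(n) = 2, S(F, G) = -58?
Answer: -684595204/185484805275 ≈ -0.0036908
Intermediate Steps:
Q(n) = 2/3 (Q(n) = (1/3)*2 = 2/3)
g(h) = -4/21 (g(h) = -2/7 + (1/7)*(2/3) = -2/7 + 2/21 = -4/21)
C(W, J) = 225 (C(W, J) = (-3*(-5))**2 = 15**2 = 225)
g(140)/34001 + ((17535 - 303)/(-20724 + S(-5, -33)))/C(-114, -184) = -4/21/34001 + ((17535 - 303)/(-20724 - 58))/225 = -4/21*1/34001 + (17232/(-20782))*(1/225) = -4/714021 + (17232*(-1/20782))*(1/225) = -4/714021 - 8616/10391*1/225 = -4/714021 - 2872/779325 = -684595204/185484805275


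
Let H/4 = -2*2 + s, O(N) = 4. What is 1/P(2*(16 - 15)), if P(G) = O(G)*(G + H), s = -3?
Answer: -1/104 ≈ -0.0096154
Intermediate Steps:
H = -28 (H = 4*(-2*2 - 3) = 4*(-4 - 3) = 4*(-7) = -28)
P(G) = -112 + 4*G (P(G) = 4*(G - 28) = 4*(-28 + G) = -112 + 4*G)
1/P(2*(16 - 15)) = 1/(-112 + 4*(2*(16 - 15))) = 1/(-112 + 4*(2*1)) = 1/(-112 + 4*2) = 1/(-112 + 8) = 1/(-104) = -1/104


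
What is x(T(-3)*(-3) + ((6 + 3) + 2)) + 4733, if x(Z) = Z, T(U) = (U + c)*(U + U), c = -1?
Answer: 4672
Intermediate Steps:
T(U) = 2*U*(-1 + U) (T(U) = (U - 1)*(U + U) = (-1 + U)*(2*U) = 2*U*(-1 + U))
x(T(-3)*(-3) + ((6 + 3) + 2)) + 4733 = ((2*(-3)*(-1 - 3))*(-3) + ((6 + 3) + 2)) + 4733 = ((2*(-3)*(-4))*(-3) + (9 + 2)) + 4733 = (24*(-3) + 11) + 4733 = (-72 + 11) + 4733 = -61 + 4733 = 4672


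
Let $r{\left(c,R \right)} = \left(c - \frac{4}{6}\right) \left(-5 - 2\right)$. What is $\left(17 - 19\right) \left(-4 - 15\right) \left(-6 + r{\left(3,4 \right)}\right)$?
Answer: $- \frac{2546}{3} \approx -848.67$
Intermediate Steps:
$r{\left(c,R \right)} = \frac{14}{3} - 7 c$ ($r{\left(c,R \right)} = \left(c - \frac{2}{3}\right) \left(-7\right) = \left(- \frac{2}{3} + c\right) \left(-7\right) = \frac{14}{3} - 7 c$)
$\left(17 - 19\right) \left(-4 - 15\right) \left(-6 + r{\left(3,4 \right)}\right) = \left(17 - 19\right) \left(-4 - 15\right) \left(-6 + \left(\frac{14}{3} - 21\right)\right) = - 2 \left(- 19 \left(-6 + \left(\frac{14}{3} - 21\right)\right)\right) = - 2 \left(- 19 \left(-6 - \frac{49}{3}\right)\right) = - 2 \left(\left(-19\right) \left(- \frac{67}{3}\right)\right) = \left(-2\right) \frac{1273}{3} = - \frac{2546}{3}$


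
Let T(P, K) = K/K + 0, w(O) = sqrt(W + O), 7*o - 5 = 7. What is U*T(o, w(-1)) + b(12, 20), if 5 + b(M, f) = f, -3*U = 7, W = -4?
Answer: 38/3 ≈ 12.667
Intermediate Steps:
U = -7/3 (U = -1/3*7 = -7/3 ≈ -2.3333)
o = 12/7 (o = 5/7 + (1/7)*7 = 5/7 + 1 = 12/7 ≈ 1.7143)
b(M, f) = -5 + f
w(O) = sqrt(-4 + O)
T(P, K) = 1 (T(P, K) = 1 + 0 = 1)
U*T(o, w(-1)) + b(12, 20) = -7/3*1 + (-5 + 20) = -7/3 + 15 = 38/3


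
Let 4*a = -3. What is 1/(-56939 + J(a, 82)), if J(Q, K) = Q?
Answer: -4/227759 ≈ -1.7562e-5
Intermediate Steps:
a = -¾ (a = (¼)*(-3) = -¾ ≈ -0.75000)
1/(-56939 + J(a, 82)) = 1/(-56939 - ¾) = 1/(-227759/4) = -4/227759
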